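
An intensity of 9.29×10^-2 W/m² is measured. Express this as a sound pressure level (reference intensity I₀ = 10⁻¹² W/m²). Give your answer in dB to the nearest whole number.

110 dB

Dividing by I₀ shifts the exponent by 12: I/I₀ = 9.29×10^10.
L = 10·(0.9680 + 10) = 109.68 dB.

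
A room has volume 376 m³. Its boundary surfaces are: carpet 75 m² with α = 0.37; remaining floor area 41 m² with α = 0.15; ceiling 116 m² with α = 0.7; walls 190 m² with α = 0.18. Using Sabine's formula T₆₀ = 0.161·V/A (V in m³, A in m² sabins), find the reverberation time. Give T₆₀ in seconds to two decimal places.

Total absorption A = 75·0.37 + 41·0.15 + 116·0.7 + 190·0.18 = 149.30 m² sabins.
T₆₀ = 0.161 × 376 / 149.30 = 0.405 s.

0.41 s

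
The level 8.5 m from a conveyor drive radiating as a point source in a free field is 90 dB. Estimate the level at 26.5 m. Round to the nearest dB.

For a point source, L₂ = L₁ − 20·log₁₀(r₂/r₁).
L₂ = 90 − 20·log₁₀(26.5/8.5) = 90 − 9.877 = 80.12 dB.

80 dB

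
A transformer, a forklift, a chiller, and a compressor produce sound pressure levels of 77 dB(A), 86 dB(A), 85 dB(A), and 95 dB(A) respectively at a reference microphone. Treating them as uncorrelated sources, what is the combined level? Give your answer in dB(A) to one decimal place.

For uncorrelated sources the intensities add, so convert each level to linear form, sum, and take 10·log₁₀ of the total.
Σ 10^(L/10) = 10^(77/10) + 10^(86/10) + 10^(85/10) + 10^(95/10) = 3.927e+09.
L_total = 10·log₁₀(3.927e+09) = 95.94 dB(A).

95.9 dB(A)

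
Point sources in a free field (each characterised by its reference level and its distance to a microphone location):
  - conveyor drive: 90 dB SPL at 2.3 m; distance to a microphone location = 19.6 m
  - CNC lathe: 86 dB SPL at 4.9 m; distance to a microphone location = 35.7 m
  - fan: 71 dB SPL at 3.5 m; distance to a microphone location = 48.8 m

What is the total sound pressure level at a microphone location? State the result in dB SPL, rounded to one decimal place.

Propagate each source to the receiver with L = L_ref − 20·log₁₀(r/r_ref), then add intensities.
conveyor drive: 90 − 20·log₁₀(19.6/2.3) = 90 − 18.61 = 71.39 dB SPL.
CNC lathe: 86 − 20·log₁₀(35.7/4.9) = 86 − 17.25 = 68.75 dB SPL.
fan: 71 − 20·log₁₀(48.8/3.5) = 71 − 22.89 = 48.11 dB SPL.
Σ 10^(L/10) = 2.133e+07 → L_total = 10·log₁₀(2.133e+07) = 73.29 dB SPL.

73.3 dB SPL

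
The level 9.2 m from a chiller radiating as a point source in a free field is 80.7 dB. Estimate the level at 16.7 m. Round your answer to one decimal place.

75.5 dB

Spherical spreading from a point source gives a 20·log₁₀(r₂/r₁) drop.
L₂ = 80.7 − 20·log₁₀(16.7/9.2) = 80.7 − 5.179 = 75.52 dB.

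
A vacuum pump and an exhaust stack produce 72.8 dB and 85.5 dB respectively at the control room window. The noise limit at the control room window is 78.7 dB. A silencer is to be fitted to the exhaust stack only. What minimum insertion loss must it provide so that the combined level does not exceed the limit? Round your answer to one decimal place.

8.1 dB

Fixed contribution from the other source: Σ 10^(L/10) = 10^(72.8/10) = 1.905e+07 (72.80 dB).
To meet 78.7 dB overall, the treated exhaust stack may contribute at most 10^(78.7/10) − 1.905e+07 = 5.508e+07, i.e. 77.41 dB.
Required insertion loss = 85.5 − 77.41 = 8.09 dB.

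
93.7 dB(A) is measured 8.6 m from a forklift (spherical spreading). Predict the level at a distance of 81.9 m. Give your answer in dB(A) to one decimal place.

For a point source, L₂ = L₁ − 20·log₁₀(r₂/r₁).
L₂ = 93.7 − 20·log₁₀(81.9/8.6) = 93.7 − 19.576 = 74.12 dB(A).

74.1 dB(A)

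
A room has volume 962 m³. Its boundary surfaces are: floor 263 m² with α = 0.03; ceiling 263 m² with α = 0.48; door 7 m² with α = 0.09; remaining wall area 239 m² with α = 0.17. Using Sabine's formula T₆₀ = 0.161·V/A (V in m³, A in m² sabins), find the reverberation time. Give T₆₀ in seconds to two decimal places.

0.88 s

Total absorption A = 263·0.03 + 263·0.48 + 7·0.09 + 239·0.17 = 175.39 m² sabins.
T₆₀ = 0.161·V/A = 0.161·962/175.39 = 0.883 s.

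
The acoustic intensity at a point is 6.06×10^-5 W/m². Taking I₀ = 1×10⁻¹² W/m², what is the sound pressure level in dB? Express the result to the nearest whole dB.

I/I₀ = 6.06×10^-5/10⁻¹² = 6.06×10^7, and L = 10·log₁₀(I/I₀).
L = 10·(0.7825 + 7) = 77.82 dB.

78 dB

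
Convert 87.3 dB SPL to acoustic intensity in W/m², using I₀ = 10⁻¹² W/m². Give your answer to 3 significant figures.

0.000537 W/m²

L = 10·log₁₀(I/I₀) ⇒ I = I₀·10^(L/10) = 10⁻¹² × 10^8.73.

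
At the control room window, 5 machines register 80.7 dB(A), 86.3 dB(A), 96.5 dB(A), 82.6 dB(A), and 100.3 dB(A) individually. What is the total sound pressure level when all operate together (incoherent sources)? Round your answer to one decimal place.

102.0 dB(A)

Incoherent sources combine by intensity addition: L_total = 10·log₁₀(Σ 10^(L_i/10)).
Σ 10^(L/10) = 10^(80.7/10) + 10^(86.3/10) + 10^(96.5/10) + 10^(82.6/10) + 10^(100.3/10) = 1.591e+10.
L_total = 10·log₁₀(1.591e+10) = 102.02 dB(A).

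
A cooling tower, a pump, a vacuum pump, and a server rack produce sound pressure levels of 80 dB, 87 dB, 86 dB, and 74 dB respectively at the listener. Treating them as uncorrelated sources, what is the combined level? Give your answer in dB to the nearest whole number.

90 dB

For uncorrelated sources the intensities add, so convert each level to linear form, sum, and take 10·log₁₀ of the total.
Σ 10^(L/10) = 10^(80/10) + 10^(87/10) + 10^(86/10) + 10^(74/10) = 1.024e+09.
L_total = 10·log₁₀(1.024e+09) = 90.10 dB.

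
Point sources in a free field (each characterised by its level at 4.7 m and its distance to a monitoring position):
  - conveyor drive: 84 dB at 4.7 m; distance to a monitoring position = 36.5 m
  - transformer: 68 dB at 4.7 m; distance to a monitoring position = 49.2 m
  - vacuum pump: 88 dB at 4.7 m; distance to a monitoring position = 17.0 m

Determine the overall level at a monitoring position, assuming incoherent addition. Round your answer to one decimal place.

Propagate each source to the receiver with L = L_ref − 20·log₁₀(r/r_ref), then add intensities.
conveyor drive: 84 − 20·log₁₀(36.5/4.7) = 84 − 17.80 = 66.20 dB.
transformer: 68 − 20·log₁₀(49.2/4.7) = 68 − 20.40 = 47.60 dB.
vacuum pump: 88 − 20·log₁₀(17.0/4.7) = 88 − 11.17 = 76.83 dB.
Σ 10^(L/10) = 5.245e+07 → L_total = 10·log₁₀(5.245e+07) = 77.20 dB.

77.2 dB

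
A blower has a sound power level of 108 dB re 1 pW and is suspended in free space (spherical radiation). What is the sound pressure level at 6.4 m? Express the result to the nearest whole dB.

Free-field spherical radiation: L_p = L_w − 10·log₁₀(4π·r²), r = 6.4 m.
4π·r² = 514.7 m², 10·log₁₀ of that is 27.116 dB.
L_p = 108 − 27.116 = 80.88 dB.

81 dB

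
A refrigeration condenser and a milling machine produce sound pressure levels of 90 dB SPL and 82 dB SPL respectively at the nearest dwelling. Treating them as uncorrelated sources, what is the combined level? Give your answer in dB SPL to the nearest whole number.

Incoherent sources combine by intensity addition: L_total = 10·log₁₀(Σ 10^(L_i/10)).
Σ 10^(L/10) = 10^(90/10) + 10^(82/10) = 1.158e+09.
L_total = 10·log₁₀(1.158e+09) = 90.64 dB SPL.

91 dB SPL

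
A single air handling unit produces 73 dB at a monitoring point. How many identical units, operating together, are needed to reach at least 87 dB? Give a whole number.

26

N identical sources give L₁ + 10·log₁₀ N, so require 10·log₁₀ N ≥ 87 − 73 = 14.0 dB.
N ≥ 10^(14.0/10) = 25.119, so N = 26.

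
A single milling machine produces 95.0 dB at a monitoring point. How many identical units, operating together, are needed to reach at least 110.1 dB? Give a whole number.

N identical sources give L₁ + 10·log₁₀ N, so require 10·log₁₀ N ≥ 110.1 − 95.0 = 15.1 dB.
N ≥ 10^(15.1/10) = 32.359, so N = 33.

33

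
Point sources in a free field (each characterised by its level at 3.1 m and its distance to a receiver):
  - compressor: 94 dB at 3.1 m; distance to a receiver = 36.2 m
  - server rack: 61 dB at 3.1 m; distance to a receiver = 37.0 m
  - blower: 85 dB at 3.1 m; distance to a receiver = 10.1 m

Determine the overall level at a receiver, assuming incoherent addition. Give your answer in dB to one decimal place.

First find each source's level at the receiver (point-source: −20·log₁₀(r/r_ref)), then combine on an intensity basis.
compressor: 94 − 20·log₁₀(36.2/3.1) = 94 − 21.35 = 72.65 dB.
server rack: 61 − 20·log₁₀(37.0/3.1) = 61 − 21.54 = 39.46 dB.
blower: 85 − 20·log₁₀(10.1/3.1) = 85 − 10.26 = 74.74 dB.
Σ 10^(L/10) = 4.822e+07 → L_total = 10·log₁₀(4.822e+07) = 76.83 dB.

76.8 dB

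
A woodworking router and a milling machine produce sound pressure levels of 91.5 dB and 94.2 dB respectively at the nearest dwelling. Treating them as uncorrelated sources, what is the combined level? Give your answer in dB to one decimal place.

For uncorrelated sources the intensities add, so convert each level to linear form, sum, and take 10·log₁₀ of the total.
Σ 10^(L/10) = 10^(91.5/10) + 10^(94.2/10) = 4.043e+09.
L_total = 10·log₁₀(4.043e+09) = 96.07 dB.

96.1 dB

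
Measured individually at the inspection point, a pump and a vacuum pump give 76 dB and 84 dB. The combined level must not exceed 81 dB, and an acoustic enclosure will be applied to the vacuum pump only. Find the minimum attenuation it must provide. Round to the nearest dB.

5 dB

Fixed contribution from the other source: Σ 10^(L/10) = 10^(76/10) = 3.981e+07 (76.00 dB).
The limit corresponds to 10^(81/10) = 1.259e+08; subtracting the fixed part leaves 8.608e+07 for the vacuum pump, i.e. 79.35 dB.
So the vacuum pump must be reduced from 84 to 79.35 dB: IL = 4.65 dB.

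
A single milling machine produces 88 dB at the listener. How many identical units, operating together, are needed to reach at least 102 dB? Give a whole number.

N identical sources give L₁ + 10·log₁₀ N, so require 10·log₁₀ N ≥ 102 − 88 = 14.0 dB.
N ≥ 10^(14.0/10) = 25.119, so N = 26.

26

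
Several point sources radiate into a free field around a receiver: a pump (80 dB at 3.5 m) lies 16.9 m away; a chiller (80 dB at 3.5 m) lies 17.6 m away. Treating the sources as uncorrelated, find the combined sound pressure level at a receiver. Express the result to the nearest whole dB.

First find each source's level at the receiver (point-source: −20·log₁₀(r/r_ref)), then combine on an intensity basis.
pump: 80 − 20·log₁₀(16.9/3.5) = 80 − 13.68 = 66.32 dB.
chiller: 80 − 20·log₁₀(17.6/3.5) = 80 − 14.03 = 65.97 dB.
Σ 10^(L/10) = 8.244e+06 → L_total = 10·log₁₀(8.244e+06) = 69.16 dB.

69 dB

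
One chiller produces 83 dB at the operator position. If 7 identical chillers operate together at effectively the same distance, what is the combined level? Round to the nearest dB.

91 dB

L_total = L₁ + 10·log₁₀ N for N identical incoherent sources.
L_total = 83 + 10·log₁₀(7) = 83 + 8.451 = 91.45 dB.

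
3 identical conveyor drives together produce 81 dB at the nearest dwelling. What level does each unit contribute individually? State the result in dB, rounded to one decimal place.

Dividing the total intensity by 3 lowers the level by 10·log₁₀ 3 = 4.771 dB: L₁ = 81 − 4.771.

76.2 dB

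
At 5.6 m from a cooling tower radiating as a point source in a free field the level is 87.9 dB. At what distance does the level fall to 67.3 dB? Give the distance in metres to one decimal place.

For a point source L₁ − L₂ = 20·log₁₀(r₂/r₁), so r₂ = r₁·10^((L₁−L₂)/20).
r₂ = 5.6·10^((87.9−67.3)/20) = 5.6·10^(20.6/20) = 60.01 m.

60.0 m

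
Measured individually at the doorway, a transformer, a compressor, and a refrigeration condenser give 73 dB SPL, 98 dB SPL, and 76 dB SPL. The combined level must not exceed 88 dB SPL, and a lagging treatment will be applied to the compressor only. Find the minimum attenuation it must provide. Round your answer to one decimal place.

Fixed contribution from the other sources: Σ 10^(L/10) = 10^(73/10) + 10^(76/10) = 5.976e+07 (77.76 dB SPL).
The limit corresponds to 10^(88/10) = 6.310e+08; subtracting the fixed part leaves 5.712e+08 for the compressor, i.e. 87.57 dB SPL.
Required insertion loss = 98 − 87.57 = 10.43 dB.

10.4 dB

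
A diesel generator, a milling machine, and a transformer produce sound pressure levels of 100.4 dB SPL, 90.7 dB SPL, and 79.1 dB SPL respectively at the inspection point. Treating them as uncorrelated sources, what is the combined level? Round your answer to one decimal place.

Incoherent sources combine by intensity addition: L_total = 10·log₁₀(Σ 10^(L_i/10)).
Σ 10^(L/10) = 10^(100.4/10) + 10^(90.7/10) + 10^(79.1/10) = 1.222e+10.
L_total = 10·log₁₀(1.222e+10) = 100.87 dB SPL.

100.9 dB SPL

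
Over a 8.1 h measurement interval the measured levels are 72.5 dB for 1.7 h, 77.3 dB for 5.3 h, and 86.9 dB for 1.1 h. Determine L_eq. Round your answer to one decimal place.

80.2 dB

The energy average is taken in the linear domain: L_eq = 10·log₁₀[(Σ tᵢ·10^(Lᵢ/10))/T], T = 8.1 h.
Σ tᵢ·10^(Lᵢ/10) = 1.7·10^(72.5/10) + 5.3·10^(77.3/10) + 1.1·10^(86.9/10) = 8.536e+08.
L_eq = 10·log₁₀(8.536e+08/8.1) = 80.23 dB.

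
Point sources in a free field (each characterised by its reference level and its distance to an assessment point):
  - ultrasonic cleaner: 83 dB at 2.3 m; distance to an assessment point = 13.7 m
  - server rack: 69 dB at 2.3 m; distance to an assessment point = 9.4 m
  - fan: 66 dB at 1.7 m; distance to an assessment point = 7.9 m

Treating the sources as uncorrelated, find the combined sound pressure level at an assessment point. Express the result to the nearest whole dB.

Apply inverse-square spreading to bring every level to the receiver, then sum 10^(L/10).
ultrasonic cleaner: 83 − 20·log₁₀(13.7/2.3) = 83 − 15.50 = 67.50 dB.
server rack: 69 − 20·log₁₀(9.4/2.3) = 69 − 12.23 = 56.77 dB.
fan: 66 − 20·log₁₀(7.9/1.7) = 66 − 13.34 = 52.66 dB.
Σ 10^(L/10) = 6.284e+06 → L_total = 10·log₁₀(6.284e+06) = 67.98 dB.

68 dB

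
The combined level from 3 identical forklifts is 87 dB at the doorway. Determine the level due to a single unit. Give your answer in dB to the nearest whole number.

For N identical incoherent sources L_total = L₁ + 10·log₁₀ N, so L₁ = 87 − 10·log₁₀(3) = 87 − 4.771.

82 dB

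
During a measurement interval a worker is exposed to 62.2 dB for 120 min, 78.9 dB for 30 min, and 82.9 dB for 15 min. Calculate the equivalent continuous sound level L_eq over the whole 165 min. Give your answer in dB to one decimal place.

75.2 dB

The energy average is taken in the linear domain: L_eq = 10·log₁₀[(Σ tᵢ·10^(Lᵢ/10))/T], T = 165 min.
Σ tᵢ·10^(Lᵢ/10) = 120·10^(62.2/10) + 30·10^(78.9/10) + 15·10^(82.9/10) = 5.453e+09.
L_eq = 10·log₁₀(5.453e+09/165) = 75.19 dB.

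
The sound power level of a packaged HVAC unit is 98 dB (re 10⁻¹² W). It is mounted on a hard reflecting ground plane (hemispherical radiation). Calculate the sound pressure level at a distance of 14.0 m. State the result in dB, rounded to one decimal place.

67.1 dB

Free-field hemispherical radiation: L_p = L_w − 10·log₁₀(2π·r²), r = 14.0 m.
2π·r² = 1232 m², 10·log₁₀ of that is 30.904 dB.
L_p = 98 − 30.904 = 67.10 dB.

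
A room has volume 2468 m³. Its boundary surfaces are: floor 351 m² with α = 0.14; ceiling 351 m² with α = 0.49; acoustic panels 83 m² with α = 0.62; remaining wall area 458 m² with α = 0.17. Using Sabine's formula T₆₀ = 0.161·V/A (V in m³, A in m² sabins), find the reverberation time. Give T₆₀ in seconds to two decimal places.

1.13 s

A = Σ Sᵢαᵢ = 351·0.14 + 351·0.49 + 83·0.62 + 458·0.17 = 350.45 m².
T₆₀ = 0.161 × 2468 / 350.45 = 1.134 s.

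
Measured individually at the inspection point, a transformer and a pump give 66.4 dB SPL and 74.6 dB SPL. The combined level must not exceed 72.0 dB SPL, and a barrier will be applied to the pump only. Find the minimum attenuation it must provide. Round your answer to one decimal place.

Fixed contribution from the other source: Σ 10^(L/10) = 10^(66.4/10) = 4.365e+06 (66.40 dB SPL).
To meet 72.0 dB SPL overall, the treated pump may contribute at most 10^(72.0/10) − 4.365e+06 = 1.148e+07, i.e. 70.60 dB SPL.
Required insertion loss = 74.6 − 70.60 = 4.00 dB.

4.0 dB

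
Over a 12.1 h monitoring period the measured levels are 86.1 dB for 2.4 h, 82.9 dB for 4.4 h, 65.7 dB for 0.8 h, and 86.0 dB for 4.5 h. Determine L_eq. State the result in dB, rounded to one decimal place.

Weight each interval's intensity by its duration and average over T = 12.1 h:
Σ tᵢ·10^(Lᵢ/10) = 2.4·10^(86.1/10) + 4.4·10^(82.9/10) + 0.8·10^(65.7/10) + 4.5·10^(86.0/10) = 3.630e+09.
L_eq = 10·log₁₀(3.630e+09/12.1) = 84.77 dB.

84.8 dB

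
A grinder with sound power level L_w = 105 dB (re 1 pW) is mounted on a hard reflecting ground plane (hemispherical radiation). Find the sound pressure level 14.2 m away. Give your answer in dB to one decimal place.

74.0 dB

L_p = L_w − 10·log₁₀(2π·r²) with r = 14.2 m.
2π·r² = 1267 m², 10·log₁₀ of that is 31.028 dB.
L_p = 105 − 31.028 = 73.97 dB.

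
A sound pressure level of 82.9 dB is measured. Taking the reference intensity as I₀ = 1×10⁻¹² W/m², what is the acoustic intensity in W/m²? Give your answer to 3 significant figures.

0.000195 W/m²

I = I₀·10^(L/10) = 10⁻¹² × 10^(82.9/10) = 10^(-3.710).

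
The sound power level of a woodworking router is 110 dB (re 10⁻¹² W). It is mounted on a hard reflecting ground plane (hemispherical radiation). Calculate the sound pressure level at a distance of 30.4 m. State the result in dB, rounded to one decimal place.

72.4 dB

Free-field hemispherical radiation: L_p = L_w − 10·log₁₀(2π·r²), r = 30.4 m.
2π·r² = 5807 m², 10·log₁₀ of that is 37.639 dB.
L_p = 110 − 37.639 = 72.36 dB.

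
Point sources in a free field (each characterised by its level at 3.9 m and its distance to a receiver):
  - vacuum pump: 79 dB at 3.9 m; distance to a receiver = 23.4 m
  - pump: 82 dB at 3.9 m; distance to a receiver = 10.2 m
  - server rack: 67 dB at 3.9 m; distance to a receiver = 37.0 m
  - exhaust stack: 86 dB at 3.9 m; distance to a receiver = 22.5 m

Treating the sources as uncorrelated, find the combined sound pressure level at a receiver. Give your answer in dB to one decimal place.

75.7 dB

First find each source's level at the receiver (point-source: −20·log₁₀(r/r_ref)), then combine on an intensity basis.
vacuum pump: 79 − 20·log₁₀(23.4/3.9) = 79 − 15.56 = 63.44 dB.
pump: 82 − 20·log₁₀(10.2/3.9) = 82 − 8.35 = 73.65 dB.
server rack: 67 − 20·log₁₀(37.0/3.9) = 67 − 19.54 = 47.46 dB.
exhaust stack: 86 − 20·log₁₀(22.5/3.9) = 86 − 15.22 = 70.78 dB.
Σ 10^(L/10) = 3.739e+07 → L_total = 10·log₁₀(3.739e+07) = 75.73 dB.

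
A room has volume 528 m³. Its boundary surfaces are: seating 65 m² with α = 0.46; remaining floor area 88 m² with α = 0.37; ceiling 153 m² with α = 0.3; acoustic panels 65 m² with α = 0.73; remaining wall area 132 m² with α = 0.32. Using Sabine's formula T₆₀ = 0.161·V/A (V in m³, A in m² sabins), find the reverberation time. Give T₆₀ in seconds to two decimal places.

0.43 s

Total absorption A = 65·0.46 + 88·0.37 + 153·0.3 + 65·0.73 + 132·0.32 = 198.05 m² sabins.
T₆₀ = 0.161 × 528 / 198.05 = 0.429 s.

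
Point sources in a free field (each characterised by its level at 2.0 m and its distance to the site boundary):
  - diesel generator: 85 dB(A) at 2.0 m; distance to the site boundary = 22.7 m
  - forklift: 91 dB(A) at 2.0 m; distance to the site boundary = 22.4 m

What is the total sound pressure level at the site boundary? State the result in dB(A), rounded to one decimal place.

Propagate each source to the receiver with L = L_ref − 20·log₁₀(r/r_ref), then add intensities.
diesel generator: 85 − 20·log₁₀(22.7/2.0) = 85 − 21.10 = 63.90 dB(A).
forklift: 91 − 20·log₁₀(22.4/2.0) = 91 − 20.98 = 70.02 dB(A).
Σ 10^(L/10) = 1.249e+07 → L_total = 10·log₁₀(1.249e+07) = 70.97 dB(A).

71.0 dB(A)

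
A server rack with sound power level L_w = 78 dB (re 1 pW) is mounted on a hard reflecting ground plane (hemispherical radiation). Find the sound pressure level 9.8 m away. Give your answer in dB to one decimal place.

L_p = L_w − 10·log₁₀(2π·r²) with r = 9.8 m.
2π·r² = 603.4 m², 10·log₁₀ of that is 27.806 dB.
L_p = 78 − 27.806 = 50.19 dB.

50.2 dB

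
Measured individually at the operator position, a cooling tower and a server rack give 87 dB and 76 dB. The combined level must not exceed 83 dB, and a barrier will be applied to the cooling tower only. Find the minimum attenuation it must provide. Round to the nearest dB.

5 dB

Fixed contribution from the other source: Σ 10^(L/10) = 10^(76/10) = 3.981e+07 (76.00 dB).
The limit corresponds to 10^(83/10) = 1.995e+08; subtracting the fixed part leaves 1.597e+08 for the cooling tower, i.e. 82.03 dB.
Required insertion loss = 87 − 82.03 = 4.97 dB.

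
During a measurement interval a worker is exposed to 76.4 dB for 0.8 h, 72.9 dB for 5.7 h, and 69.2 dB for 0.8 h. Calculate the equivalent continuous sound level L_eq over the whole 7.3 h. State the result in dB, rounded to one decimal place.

73.2 dB

L_eq = 10·log₁₀[(1/T)·Σ tᵢ·10^(Lᵢ/10)] with T = 7.3 h.
Σ tᵢ·10^(Lᵢ/10) = 0.8·10^(76.4/10) + 5.7·10^(72.9/10) + 0.8·10^(69.2/10) = 1.527e+08.
L_eq = 10·log₁₀(1.527e+08/7.3) = 73.21 dB.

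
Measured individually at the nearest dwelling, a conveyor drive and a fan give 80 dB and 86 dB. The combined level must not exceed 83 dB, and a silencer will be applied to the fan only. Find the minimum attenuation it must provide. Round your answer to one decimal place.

6.0 dB

Everything except the fan sums to 10^(80/10) = 1.000e+08 in linear terms, 80.00 dB.
The limit corresponds to 10^(83/10) = 1.995e+08; subtracting the fixed part leaves 9.953e+07 for the fan, i.e. 79.98 dB.
Required insertion loss = 86 − 79.98 = 6.02 dB.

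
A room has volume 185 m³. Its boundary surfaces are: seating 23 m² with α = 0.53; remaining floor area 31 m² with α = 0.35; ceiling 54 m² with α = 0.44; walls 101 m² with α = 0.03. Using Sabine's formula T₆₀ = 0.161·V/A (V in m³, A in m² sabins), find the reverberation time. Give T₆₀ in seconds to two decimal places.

A = Σ Sᵢαᵢ = 23·0.53 + 31·0.35 + 54·0.44 + 101·0.03 = 49.83 m².
T₆₀ = 0.161·V/A = 0.161·185/49.83 = 0.598 s.

0.60 s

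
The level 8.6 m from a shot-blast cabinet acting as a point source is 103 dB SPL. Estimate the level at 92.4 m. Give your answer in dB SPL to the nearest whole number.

Point-source attenuation: ΔL = 20·log₁₀(r₂/r₁) = 20·log₁₀(92.4/8.6) = 20.623 dB.
L₂ = 103 − 20·log₁₀(92.4/8.6) = 103 − 20.623 = 82.38 dB SPL.

82 dB SPL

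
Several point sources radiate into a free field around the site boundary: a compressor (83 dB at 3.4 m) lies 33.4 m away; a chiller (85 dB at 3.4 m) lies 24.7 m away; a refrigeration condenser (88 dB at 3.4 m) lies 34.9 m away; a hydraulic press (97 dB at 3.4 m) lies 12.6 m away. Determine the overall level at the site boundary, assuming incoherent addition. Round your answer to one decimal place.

85.8 dB

First find each source's level at the receiver (point-source: −20·log₁₀(r/r_ref)), then combine on an intensity basis.
compressor: 83 − 20·log₁₀(33.4/3.4) = 83 − 19.85 = 63.15 dB.
chiller: 85 − 20·log₁₀(24.7/3.4) = 85 − 17.22 = 67.78 dB.
refrigeration condenser: 88 − 20·log₁₀(34.9/3.4) = 88 − 20.23 = 67.77 dB.
hydraulic press: 97 − 20·log₁₀(12.6/3.4) = 97 − 11.38 = 85.62 dB.
Σ 10^(L/10) = 3.790e+08 → L_total = 10·log₁₀(3.790e+08) = 85.79 dB.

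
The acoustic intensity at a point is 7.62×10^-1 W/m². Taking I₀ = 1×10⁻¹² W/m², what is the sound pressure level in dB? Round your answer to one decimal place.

L = 10·log₁₀(I/I₀) = 10·log₁₀(7.62×10^-1/10⁻¹²) = 10·log₁₀(7.62×10^11).
L = 10·(0.8820 + 11) = 118.82 dB.

118.8 dB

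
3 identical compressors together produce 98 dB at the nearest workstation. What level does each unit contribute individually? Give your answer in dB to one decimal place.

93.2 dB

For N identical incoherent sources L_total = L₁ + 10·log₁₀ N, so L₁ = 98 − 10·log₁₀(3) = 98 − 4.771.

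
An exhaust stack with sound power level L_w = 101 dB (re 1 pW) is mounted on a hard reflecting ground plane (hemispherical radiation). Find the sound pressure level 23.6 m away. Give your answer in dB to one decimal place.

65.6 dB

The power spreads over a hemisphere of area 2π·r², so L_p = L_w − 10·log₁₀(2π·r²).
2π·r² = 3499 m², 10·log₁₀ of that is 35.440 dB.
L_p = 101 − 35.440 = 65.56 dB.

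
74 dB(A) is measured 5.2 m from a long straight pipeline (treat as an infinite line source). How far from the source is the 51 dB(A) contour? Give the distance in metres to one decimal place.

Line-source spreading drops the level by 10·log₁₀(r₂/r₁); inverting, r₂/r₁ = 10^(ΔL/10).
r₂ = 5.2·10^((74−51)/10) = 5.2·10^(23.0/10) = 1037.54 m.

1037.5 m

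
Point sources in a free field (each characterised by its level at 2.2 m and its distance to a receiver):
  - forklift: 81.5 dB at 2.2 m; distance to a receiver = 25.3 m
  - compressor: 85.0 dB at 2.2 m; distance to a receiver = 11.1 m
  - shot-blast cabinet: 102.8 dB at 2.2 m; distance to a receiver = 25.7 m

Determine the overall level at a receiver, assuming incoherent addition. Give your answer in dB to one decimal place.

81.9 dB

First find each source's level at the receiver (point-source: −20·log₁₀(r/r_ref)), then combine on an intensity basis.
forklift: 81.5 − 20·log₁₀(25.3/2.2) = 81.5 − 21.21 = 60.29 dB.
compressor: 85.0 − 20·log₁₀(11.1/2.2) = 85.0 − 14.06 = 70.94 dB.
shot-blast cabinet: 102.8 − 20·log₁₀(25.7/2.2) = 102.8 − 21.35 = 81.45 dB.
Σ 10^(L/10) = 1.531e+08 → L_total = 10·log₁₀(1.531e+08) = 81.85 dB.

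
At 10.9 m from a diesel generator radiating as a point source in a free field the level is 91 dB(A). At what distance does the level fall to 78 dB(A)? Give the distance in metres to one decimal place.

48.7 m

For a point source L₁ − L₂ = 20·log₁₀(r₂/r₁), so r₂ = r₁·10^((L₁−L₂)/20).
r₂ = 10.9·10^((91−78)/20) = 10.9·10^(13.0/20) = 48.69 m.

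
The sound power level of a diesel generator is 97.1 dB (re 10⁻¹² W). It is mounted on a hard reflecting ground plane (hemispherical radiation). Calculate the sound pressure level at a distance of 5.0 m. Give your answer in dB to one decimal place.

L_p = L_w − 10·log₁₀(2π·r²) with r = 5.0 m.
2π·r² = 157.1 m², 10·log₁₀ of that is 21.961 dB.
L_p = 97.1 − 21.961 = 75.14 dB.

75.1 dB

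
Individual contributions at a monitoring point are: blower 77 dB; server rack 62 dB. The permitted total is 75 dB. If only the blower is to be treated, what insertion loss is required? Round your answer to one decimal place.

The untreated sources together contribute 10^(62/10) = 1.585e+06, i.e. 62.00 dB.
The limit corresponds to 10^(75/10) = 3.162e+07; subtracting the fixed part leaves 3.004e+07 for the blower, i.e. 74.78 dB.
Required insertion loss = 77 − 74.78 = 2.22 dB.

2.2 dB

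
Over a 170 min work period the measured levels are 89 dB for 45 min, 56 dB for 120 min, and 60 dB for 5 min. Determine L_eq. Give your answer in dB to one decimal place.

83.2 dB

The energy average is taken in the linear domain: L_eq = 10·log₁₀[(Σ tᵢ·10^(Lᵢ/10))/T], T = 170 min.
Σ tᵢ·10^(Lᵢ/10) = 45·10^(89/10) + 120·10^(56/10) + 5·10^(60/10) = 3.580e+10.
L_eq = 10·log₁₀(3.580e+10/170) = 83.23 dB.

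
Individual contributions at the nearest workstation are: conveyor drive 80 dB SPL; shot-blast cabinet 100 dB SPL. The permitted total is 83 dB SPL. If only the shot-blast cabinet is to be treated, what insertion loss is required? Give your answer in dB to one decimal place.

Everything except the shot-blast cabinet sums to 10^(80/10) = 1.000e+08 in linear terms, 80.00 dB SPL.
The limit corresponds to 10^(83/10) = 1.995e+08; subtracting the fixed part leaves 9.953e+07 for the shot-blast cabinet, i.e. 79.98 dB SPL.
Required insertion loss = 100 − 79.98 = 20.02 dB.

20.0 dB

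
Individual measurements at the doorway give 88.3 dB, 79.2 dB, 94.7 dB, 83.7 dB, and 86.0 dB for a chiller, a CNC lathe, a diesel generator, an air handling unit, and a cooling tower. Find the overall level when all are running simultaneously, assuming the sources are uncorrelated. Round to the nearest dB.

Incoherent sources combine by intensity addition: L_total = 10·log₁₀(Σ 10^(L_i/10)).
Σ 10^(L/10) = 10^(88.3/10) + 10^(79.2/10) + 10^(94.7/10) + 10^(83.7/10) + 10^(86.0/10) = 4.343e+09.
L_total = 10·log₁₀(4.343e+09) = 96.38 dB.

96 dB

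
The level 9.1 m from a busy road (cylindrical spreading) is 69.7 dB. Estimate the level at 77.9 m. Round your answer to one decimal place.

60.4 dB

Cylindrical spreading from a line source gives a 10·log₁₀(r₂/r₁) drop.
L₂ = 69.7 − 10·log₁₀(77.9/9.1) = 69.7 − 9.325 = 60.38 dB.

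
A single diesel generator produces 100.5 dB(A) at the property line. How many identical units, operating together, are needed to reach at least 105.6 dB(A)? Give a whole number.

4

N identical sources give L₁ + 10·log₁₀ N, so require 10·log₁₀ N ≥ 105.6 − 100.5 = 5.1 dB.
N ≥ 10^(5.1/10) = 3.236, so N = 4.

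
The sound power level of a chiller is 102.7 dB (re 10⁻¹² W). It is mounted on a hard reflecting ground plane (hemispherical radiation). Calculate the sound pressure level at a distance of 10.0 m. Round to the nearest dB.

75 dB

The power spreads over a hemisphere of area 2π·r², so L_p = L_w − 10·log₁₀(2π·r²).
2π·r² = 628.3 m², 10·log₁₀ of that is 27.982 dB.
L_p = 102.7 − 27.982 = 74.72 dB.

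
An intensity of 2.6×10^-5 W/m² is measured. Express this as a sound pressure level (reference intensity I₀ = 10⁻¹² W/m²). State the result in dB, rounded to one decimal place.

Dividing by I₀ shifts the exponent by 12: I/I₀ = 2.6×10^7.
L = 10·(0.4150 + 7) = 74.15 dB.

74.1 dB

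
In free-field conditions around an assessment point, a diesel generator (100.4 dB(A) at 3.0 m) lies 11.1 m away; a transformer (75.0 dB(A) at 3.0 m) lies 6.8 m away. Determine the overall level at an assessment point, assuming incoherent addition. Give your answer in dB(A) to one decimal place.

89.1 dB(A)

Apply inverse-square spreading to bring every level to the receiver, then sum 10^(L/10).
diesel generator: 100.4 − 20·log₁₀(11.1/3.0) = 100.4 − 11.36 = 89.04 dB(A).
transformer: 75.0 − 20·log₁₀(6.8/3.0) = 75.0 − 7.11 = 67.89 dB(A).
Σ 10^(L/10) = 8.071e+08 → L_total = 10·log₁₀(8.071e+08) = 89.07 dB(A).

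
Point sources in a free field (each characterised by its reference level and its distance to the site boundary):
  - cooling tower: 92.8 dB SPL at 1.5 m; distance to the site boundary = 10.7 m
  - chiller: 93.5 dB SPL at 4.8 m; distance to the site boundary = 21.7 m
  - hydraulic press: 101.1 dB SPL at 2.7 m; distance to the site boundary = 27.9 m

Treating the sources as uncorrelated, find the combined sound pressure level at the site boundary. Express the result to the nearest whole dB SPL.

Apply inverse-square spreading to bring every level to the receiver, then sum 10^(L/10).
cooling tower: 92.8 − 20·log₁₀(10.7/1.5) = 92.8 − 17.07 = 75.73 dB SPL.
chiller: 93.5 − 20·log₁₀(21.7/4.8) = 93.5 − 13.10 = 80.40 dB SPL.
hydraulic press: 101.1 − 20·log₁₀(27.9/2.7) = 101.1 − 20.28 = 80.82 dB SPL.
Σ 10^(L/10) = 2.676e+08 → L_total = 10·log₁₀(2.676e+08) = 84.28 dB SPL.

84 dB SPL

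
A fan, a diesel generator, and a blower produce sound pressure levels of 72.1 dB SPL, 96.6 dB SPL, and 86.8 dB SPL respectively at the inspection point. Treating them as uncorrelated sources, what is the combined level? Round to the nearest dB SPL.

97 dB SPL

Incoherent sources combine by intensity addition: L_total = 10·log₁₀(Σ 10^(L_i/10)).
Σ 10^(L/10) = 10^(72.1/10) + 10^(96.6/10) + 10^(86.8/10) = 5.066e+09.
L_total = 10·log₁₀(5.066e+09) = 97.05 dB SPL.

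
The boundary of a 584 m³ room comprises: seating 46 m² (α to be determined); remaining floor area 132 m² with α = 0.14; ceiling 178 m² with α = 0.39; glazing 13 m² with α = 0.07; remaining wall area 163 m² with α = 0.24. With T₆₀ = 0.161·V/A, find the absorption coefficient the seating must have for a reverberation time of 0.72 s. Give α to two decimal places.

0.06

From T₆₀ = 0.161·V/A, the target T₆₀ = 0.72 s needs A = 0.161·584/0.72 = 130.59 m².
Absorption from the other surfaces = 132·0.14 + 178·0.39 + 13·0.07 + 163·0.24 = 127.93 m², so the seating must supply 2.66 m² over 46 m².
α = 2.66/46 = 0.058.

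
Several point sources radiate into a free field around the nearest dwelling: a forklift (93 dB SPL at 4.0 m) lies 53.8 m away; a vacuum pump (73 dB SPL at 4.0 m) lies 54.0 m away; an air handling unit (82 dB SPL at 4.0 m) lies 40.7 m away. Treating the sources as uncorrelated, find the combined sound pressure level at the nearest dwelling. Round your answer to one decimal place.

First find each source's level at the receiver (point-source: −20·log₁₀(r/r_ref)), then combine on an intensity basis.
forklift: 93 − 20·log₁₀(53.8/4.0) = 93 − 22.57 = 70.43 dB SPL.
vacuum pump: 73 − 20·log₁₀(54.0/4.0) = 73 − 22.61 = 50.39 dB SPL.
air handling unit: 82 − 20·log₁₀(40.7/4.0) = 82 − 20.15 = 61.85 dB SPL.
Σ 10^(L/10) = 1.267e+07 → L_total = 10·log₁₀(1.267e+07) = 71.03 dB SPL.

71.0 dB SPL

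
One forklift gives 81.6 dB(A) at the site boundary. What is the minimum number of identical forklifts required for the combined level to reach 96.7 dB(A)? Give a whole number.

33

N identical sources give L₁ + 10·log₁₀ N, so require 10·log₁₀ N ≥ 96.7 − 81.6 = 15.1 dB.
N ≥ 10^(15.1/10) = 32.359, so N = 33.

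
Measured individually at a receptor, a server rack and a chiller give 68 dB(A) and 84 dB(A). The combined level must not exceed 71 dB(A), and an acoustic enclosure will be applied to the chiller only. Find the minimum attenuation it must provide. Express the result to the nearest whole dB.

The untreated sources together contribute 10^(68/10) = 6.310e+06, i.e. 68.00 dB(A).
The limit corresponds to 10^(71/10) = 1.259e+07; subtracting the fixed part leaves 6.280e+06 for the chiller, i.e. 67.98 dB(A).
Required insertion loss = 84 − 67.98 = 16.02 dB.

16 dB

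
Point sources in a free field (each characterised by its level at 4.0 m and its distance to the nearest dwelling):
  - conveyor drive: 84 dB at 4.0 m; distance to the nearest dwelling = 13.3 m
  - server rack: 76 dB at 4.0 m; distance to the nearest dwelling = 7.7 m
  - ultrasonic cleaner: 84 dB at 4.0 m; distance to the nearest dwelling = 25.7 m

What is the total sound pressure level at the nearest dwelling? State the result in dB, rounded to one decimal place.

76.0 dB

Propagate each source to the receiver with L = L_ref − 20·log₁₀(r/r_ref), then add intensities.
conveyor drive: 84 − 20·log₁₀(13.3/4.0) = 84 − 10.44 = 73.56 dB.
server rack: 76 − 20·log₁₀(7.7/4.0) = 76 − 5.69 = 70.31 dB.
ultrasonic cleaner: 84 − 20·log₁₀(25.7/4.0) = 84 − 16.16 = 67.84 dB.
Σ 10^(L/10) = 3.955e+07 → L_total = 10·log₁₀(3.955e+07) = 75.97 dB.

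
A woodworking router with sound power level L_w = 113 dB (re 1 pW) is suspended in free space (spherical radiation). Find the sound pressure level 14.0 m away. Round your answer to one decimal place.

The power spreads over a sphere of area 4π·r², so L_p = L_w − 10·log₁₀(4π·r²).
4π·r² = 2463 m², 10·log₁₀ of that is 33.915 dB.
L_p = 113 − 33.915 = 79.09 dB.

79.1 dB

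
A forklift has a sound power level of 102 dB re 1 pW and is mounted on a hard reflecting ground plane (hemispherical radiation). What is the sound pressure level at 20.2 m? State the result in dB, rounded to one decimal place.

The power spreads over a hemisphere of area 2π·r², so L_p = L_w − 10·log₁₀(2π·r²).
2π·r² = 2564 m², 10·log₁₀ of that is 34.089 dB.
L_p = 102 − 34.089 = 67.91 dB.

67.9 dB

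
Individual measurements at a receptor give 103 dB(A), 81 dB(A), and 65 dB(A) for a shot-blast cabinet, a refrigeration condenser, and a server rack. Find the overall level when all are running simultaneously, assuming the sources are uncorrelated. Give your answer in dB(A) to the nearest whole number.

103 dB(A)

Incoherent sources combine by intensity addition: L_total = 10·log₁₀(Σ 10^(L_i/10)).
Σ 10^(L/10) = 10^(103/10) + 10^(81/10) + 10^(65/10) = 2.008e+10.
L_total = 10·log₁₀(2.008e+10) = 103.03 dB(A).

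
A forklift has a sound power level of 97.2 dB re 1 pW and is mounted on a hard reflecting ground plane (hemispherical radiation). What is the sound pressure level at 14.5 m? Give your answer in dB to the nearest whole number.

The power spreads over a hemisphere of area 2π·r², so L_p = L_w − 10·log₁₀(2π·r²).
2π·r² = 1321 m², 10·log₁₀ of that is 31.209 dB.
L_p = 97.2 − 31.209 = 65.99 dB.

66 dB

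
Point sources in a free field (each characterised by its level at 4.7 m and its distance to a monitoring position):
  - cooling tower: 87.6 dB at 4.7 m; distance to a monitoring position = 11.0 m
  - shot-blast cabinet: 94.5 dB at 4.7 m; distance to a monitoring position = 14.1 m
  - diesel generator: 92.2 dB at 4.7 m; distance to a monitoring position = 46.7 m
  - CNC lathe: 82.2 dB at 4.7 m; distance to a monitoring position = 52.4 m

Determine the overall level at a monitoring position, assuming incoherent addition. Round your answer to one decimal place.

Apply inverse-square spreading to bring every level to the receiver, then sum 10^(L/10).
cooling tower: 87.6 − 20·log₁₀(11.0/4.7) = 87.6 − 7.39 = 80.21 dB.
shot-blast cabinet: 94.5 − 20·log₁₀(14.1/4.7) = 94.5 − 9.54 = 84.96 dB.
diesel generator: 92.2 − 20·log₁₀(46.7/4.7) = 92.2 − 19.94 = 72.26 dB.
CNC lathe: 82.2 − 20·log₁₀(52.4/4.7) = 82.2 − 20.94 = 61.26 dB.
Σ 10^(L/10) = 4.364e+08 → L_total = 10·log₁₀(4.364e+08) = 86.40 dB.

86.4 dB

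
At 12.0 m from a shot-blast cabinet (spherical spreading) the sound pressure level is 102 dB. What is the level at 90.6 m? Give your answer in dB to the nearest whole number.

84 dB

Spherical spreading from a point source gives a 20·log₁₀(r₂/r₁) drop.
L₂ = 102 − 20·log₁₀(90.6/12.0) = 102 − 17.559 = 84.44 dB.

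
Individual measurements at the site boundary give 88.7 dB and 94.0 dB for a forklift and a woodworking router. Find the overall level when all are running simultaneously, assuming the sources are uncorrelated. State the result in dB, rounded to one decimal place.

For uncorrelated sources the intensities add, so convert each level to linear form, sum, and take 10·log₁₀ of the total.
Σ 10^(L/10) = 10^(88.7/10) + 10^(94.0/10) = 3.253e+09.
L_total = 10·log₁₀(3.253e+09) = 95.12 dB.

95.1 dB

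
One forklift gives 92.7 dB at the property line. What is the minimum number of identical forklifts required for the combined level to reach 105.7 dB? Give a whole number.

Need L₁ + 10·log₁₀ N ≥ 105.7, i.e. log₁₀ N ≥ 1.30.
N ≥ 10^(13.0/10) = 19.953, so N = 20.

20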